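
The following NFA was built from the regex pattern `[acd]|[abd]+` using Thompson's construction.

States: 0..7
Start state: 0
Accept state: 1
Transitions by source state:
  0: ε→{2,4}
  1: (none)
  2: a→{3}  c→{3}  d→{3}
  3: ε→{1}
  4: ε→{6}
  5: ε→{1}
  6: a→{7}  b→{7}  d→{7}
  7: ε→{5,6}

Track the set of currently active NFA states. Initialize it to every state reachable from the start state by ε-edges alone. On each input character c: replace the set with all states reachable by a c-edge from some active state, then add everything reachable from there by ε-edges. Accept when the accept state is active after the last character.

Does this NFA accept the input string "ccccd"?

Answer: REJECT

Derivation:
initial (ε-close {0}): {0,2,4,6}
'c' @ 1: {1,3}  (accept∈set)
'c' @ 2: {}  — no active states
rest 'ccd' ignored (set empty)
final: {}; accept 1 not in set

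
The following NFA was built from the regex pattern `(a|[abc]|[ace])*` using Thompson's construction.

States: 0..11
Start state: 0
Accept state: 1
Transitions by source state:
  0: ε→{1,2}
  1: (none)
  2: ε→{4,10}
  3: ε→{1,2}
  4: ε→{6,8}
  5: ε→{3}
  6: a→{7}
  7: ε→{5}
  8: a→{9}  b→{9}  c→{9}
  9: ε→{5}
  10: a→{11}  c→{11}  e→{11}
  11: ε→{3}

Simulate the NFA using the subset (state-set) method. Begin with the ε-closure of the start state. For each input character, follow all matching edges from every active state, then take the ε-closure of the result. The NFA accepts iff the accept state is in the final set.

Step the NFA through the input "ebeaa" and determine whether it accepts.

Answer: ACCEPT

Steps:
initial (ε-close {0}): {0,1,2,4,6,8,10}
'e' @ 1: {1,2,3,4,6,8,10,11}  ✓accept
'b' @ 2: {1,2,3,4,5,6,8,9,10}  ✓accept
'e' @ 3: {1,2,3,4,6,8,10,11}  ✓accept
'a' @ 4: {1,2,3,4,5,6,7,8,9,10,11}  ✓accept
'a' @ 5: {1,2,3,4,5,6,7,8,9,10,11}  ✓accept
final: {1,2,3,4,5,6,7,8,9,10,11}; accept 1 in set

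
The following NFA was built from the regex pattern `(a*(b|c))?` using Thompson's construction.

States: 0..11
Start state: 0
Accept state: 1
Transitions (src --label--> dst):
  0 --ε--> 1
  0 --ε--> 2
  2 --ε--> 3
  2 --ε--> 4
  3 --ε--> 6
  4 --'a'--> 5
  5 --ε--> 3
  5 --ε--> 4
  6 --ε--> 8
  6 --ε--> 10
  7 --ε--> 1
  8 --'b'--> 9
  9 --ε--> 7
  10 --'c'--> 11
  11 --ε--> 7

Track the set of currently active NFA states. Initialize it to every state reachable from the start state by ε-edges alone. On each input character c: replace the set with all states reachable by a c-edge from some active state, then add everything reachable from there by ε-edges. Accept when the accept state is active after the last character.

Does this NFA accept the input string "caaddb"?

Answer: REJECT

Trace:
S₀ = ε-closure({0}) = {0,1,2,3,4,6,8,10}
'c' @ 1: {1,7,11}  ✓accept
'a' @ 2: {}  — dead — no transitions
rest 'addb' ignored (set empty)
end set {} — state 1 not in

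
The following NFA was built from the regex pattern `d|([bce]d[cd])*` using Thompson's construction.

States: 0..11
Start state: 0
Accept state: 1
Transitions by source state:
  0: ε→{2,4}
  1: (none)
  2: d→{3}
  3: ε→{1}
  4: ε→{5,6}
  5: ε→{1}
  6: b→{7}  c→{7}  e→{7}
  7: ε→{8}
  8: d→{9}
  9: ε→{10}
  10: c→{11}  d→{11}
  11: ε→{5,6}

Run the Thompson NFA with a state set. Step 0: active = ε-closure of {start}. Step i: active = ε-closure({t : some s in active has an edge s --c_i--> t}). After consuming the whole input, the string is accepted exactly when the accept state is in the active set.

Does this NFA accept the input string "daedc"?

start: ε-closure({0}) = {0,1,2,4,5,6}
'd' @ 1: {1,3}  (accept∈set)
'a' @ 2: {}  — state set empty
rest 'edc' ignored (set empty)
after full input: {}  (accept=1 not in)

Answer: REJECT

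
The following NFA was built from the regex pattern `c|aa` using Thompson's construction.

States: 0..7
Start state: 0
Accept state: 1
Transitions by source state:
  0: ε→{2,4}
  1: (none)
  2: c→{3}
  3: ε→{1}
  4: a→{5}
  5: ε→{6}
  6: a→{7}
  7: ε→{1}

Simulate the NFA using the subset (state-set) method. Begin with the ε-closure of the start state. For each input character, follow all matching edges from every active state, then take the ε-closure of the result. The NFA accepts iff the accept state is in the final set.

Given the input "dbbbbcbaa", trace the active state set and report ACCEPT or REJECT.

initial (ε-close {0}): {0,2,4}
'd' @ 1: {}  — dead — no transitions
rest 'bbbbcbaa' ignored (set empty)
after full input: {}  (accept=1 not in)

Answer: REJECT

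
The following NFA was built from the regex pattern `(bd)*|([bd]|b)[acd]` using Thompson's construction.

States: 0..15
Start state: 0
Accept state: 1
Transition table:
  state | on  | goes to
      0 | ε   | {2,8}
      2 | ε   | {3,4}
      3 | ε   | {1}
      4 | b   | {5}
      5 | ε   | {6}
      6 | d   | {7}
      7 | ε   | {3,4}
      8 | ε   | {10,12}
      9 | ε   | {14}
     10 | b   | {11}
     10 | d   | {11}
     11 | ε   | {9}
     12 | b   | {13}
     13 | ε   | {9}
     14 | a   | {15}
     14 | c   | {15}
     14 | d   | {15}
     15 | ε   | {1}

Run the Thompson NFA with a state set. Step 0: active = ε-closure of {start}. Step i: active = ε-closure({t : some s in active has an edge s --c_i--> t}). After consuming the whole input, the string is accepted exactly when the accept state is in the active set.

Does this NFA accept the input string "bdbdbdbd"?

Answer: ACCEPT

Steps:
start: ε-closure({0}) = {0,1,2,3,4,8,10,12}
'b' @ 1: {5,6,9,11,13,14}
'd' @ 2: {1,3,4,7,15}  (accept∈set)
'b' @ 3: {5,6}
'd' @ 4: {1,3,4,7}  (accept∈set)
'b' @ 5: {5,6}
'd' @ 6: {1,3,4,7}  (accept∈set)
'b' @ 7: {5,6}
'd' @ 8: {1,3,4,7}  (accept∈set)
after full input: {1,3,4,7}  (accept=1 in)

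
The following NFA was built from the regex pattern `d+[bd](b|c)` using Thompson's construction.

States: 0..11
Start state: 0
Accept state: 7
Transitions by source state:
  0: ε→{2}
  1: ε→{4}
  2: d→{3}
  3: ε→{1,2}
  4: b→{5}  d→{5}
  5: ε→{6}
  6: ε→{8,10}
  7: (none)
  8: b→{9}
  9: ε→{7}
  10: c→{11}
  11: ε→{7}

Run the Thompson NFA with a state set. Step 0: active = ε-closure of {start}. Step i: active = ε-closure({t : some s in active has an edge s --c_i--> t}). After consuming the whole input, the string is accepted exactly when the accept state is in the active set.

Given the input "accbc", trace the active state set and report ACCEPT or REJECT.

Answer: REJECT

Trace:
S₀ = ε-closure({0}) = {0,2}
'a' @ 1: {}  — no active states
rest 'ccbc' ignored (set empty)
after full input: {}  (accept=7 not in)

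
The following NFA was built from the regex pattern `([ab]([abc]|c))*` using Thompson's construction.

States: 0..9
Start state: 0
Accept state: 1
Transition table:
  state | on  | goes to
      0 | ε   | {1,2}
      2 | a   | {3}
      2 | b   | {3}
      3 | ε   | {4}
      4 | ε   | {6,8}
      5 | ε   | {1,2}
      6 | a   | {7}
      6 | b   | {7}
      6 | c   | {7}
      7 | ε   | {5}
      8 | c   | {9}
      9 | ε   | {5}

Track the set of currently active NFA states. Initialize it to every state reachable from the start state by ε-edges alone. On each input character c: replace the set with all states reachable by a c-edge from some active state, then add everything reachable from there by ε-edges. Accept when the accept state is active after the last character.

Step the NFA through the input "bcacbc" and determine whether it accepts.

start: ε-closure({0}) = {0,1,2}
'b' @ 1: {3,4,6,8}
'c' @ 2: {1,2,5,7,9}  (accept∈set)
'a' @ 3: {3,4,6,8}
'c' @ 4: {1,2,5,7,9}  (accept∈set)
'b' @ 5: {3,4,6,8}
'c' @ 6: {1,2,5,7,9}  (accept∈set)
end set {1,2,5,7,9} — state 1 in

Answer: ACCEPT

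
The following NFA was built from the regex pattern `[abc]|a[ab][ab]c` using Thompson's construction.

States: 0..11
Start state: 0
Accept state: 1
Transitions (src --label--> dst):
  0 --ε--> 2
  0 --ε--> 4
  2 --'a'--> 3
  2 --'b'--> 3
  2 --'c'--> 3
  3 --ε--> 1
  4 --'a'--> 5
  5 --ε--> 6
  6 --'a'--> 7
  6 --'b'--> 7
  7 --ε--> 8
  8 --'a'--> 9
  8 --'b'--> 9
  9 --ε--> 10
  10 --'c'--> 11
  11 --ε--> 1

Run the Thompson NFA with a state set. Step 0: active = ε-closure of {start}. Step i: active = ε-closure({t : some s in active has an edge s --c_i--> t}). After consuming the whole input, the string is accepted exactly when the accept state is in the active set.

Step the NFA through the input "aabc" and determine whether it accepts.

initial (ε-close {0}): {0,2,4}
'a' @ 1: {1,3,5,6}  ✓accept
'a' @ 2: {7,8}
'b' @ 3: {9,10}
'c' @ 4: {1,11}  ✓accept
end set {1,11} — state 1 in

Answer: ACCEPT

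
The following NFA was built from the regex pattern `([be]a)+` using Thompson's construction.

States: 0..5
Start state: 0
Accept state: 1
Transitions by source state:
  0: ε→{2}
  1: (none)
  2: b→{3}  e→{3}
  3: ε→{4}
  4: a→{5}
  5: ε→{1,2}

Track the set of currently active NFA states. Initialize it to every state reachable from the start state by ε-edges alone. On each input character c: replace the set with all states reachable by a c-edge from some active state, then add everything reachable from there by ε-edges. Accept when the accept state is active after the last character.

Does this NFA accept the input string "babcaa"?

start: ε-closure({0}) = {0,2}
'b' @ 1: {3,4}
'a' @ 2: {1,2,5}  [accepting]
'b' @ 3: {3,4}
'c' @ 4: {}  — dead — no transitions
rest 'aa' ignored (set empty)
end set {} — state 1 not in

Answer: REJECT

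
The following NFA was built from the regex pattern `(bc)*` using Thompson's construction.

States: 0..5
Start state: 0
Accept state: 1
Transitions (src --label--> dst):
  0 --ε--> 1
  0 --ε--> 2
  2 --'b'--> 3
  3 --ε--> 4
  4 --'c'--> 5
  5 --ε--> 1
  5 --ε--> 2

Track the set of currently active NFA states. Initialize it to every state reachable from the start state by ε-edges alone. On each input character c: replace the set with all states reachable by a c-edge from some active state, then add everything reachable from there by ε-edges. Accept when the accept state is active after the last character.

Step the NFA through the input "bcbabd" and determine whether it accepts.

Answer: REJECT

Trace:
initial (ε-close {0}): {0,1,2}
'b' @ 1: {3,4}
'c' @ 2: {1,2,5}  [accepting]
'b' @ 3: {3,4}
'a' @ 4: {}  — no active states
rest 'bd' ignored (set empty)
end set {} — state 1 not in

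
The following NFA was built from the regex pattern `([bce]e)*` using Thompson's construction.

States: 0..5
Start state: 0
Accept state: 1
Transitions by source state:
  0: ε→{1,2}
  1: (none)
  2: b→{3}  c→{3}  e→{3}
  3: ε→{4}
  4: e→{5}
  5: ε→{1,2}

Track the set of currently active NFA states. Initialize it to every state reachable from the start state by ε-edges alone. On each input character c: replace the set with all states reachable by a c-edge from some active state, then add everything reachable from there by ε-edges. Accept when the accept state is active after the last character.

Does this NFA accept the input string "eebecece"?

Answer: ACCEPT

Trace:
start: ε-closure({0}) = {0,1,2}
'e' @ 1: {3,4}
'e' @ 2: {1,2,5}  [accepting]
'b' @ 3: {3,4}
'e' @ 4: {1,2,5}  [accepting]
'c' @ 5: {3,4}
'e' @ 6: {1,2,5}  [accepting]
'c' @ 7: {3,4}
'e' @ 8: {1,2,5}  [accepting]
final: {1,2,5}; accept 1 in set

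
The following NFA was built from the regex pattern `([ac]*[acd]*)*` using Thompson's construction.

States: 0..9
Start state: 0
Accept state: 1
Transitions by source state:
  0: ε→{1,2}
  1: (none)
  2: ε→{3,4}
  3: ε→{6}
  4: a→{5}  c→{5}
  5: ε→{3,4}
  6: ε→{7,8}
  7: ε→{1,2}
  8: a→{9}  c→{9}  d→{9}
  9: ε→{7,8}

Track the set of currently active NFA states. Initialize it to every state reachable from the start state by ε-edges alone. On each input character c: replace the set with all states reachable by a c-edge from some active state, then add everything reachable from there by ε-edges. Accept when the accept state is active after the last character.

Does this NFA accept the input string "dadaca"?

start: ε-closure({0}) = {0,1,2,3,4,6,7,8}
'd' @ 1: {1,2,3,4,6,7,8,9}  (accept∈set)
'a' @ 2: {1,2,3,4,5,6,7,8,9}  (accept∈set)
'd' @ 3: {1,2,3,4,6,7,8,9}  (accept∈set)
'a' @ 4: {1,2,3,4,5,6,7,8,9}  (accept∈set)
'c' @ 5: {1,2,3,4,5,6,7,8,9}  (accept∈set)
'a' @ 6: {1,2,3,4,5,6,7,8,9}  (accept∈set)
final: {1,2,3,4,5,6,7,8,9}; accept 1 in set

Answer: ACCEPT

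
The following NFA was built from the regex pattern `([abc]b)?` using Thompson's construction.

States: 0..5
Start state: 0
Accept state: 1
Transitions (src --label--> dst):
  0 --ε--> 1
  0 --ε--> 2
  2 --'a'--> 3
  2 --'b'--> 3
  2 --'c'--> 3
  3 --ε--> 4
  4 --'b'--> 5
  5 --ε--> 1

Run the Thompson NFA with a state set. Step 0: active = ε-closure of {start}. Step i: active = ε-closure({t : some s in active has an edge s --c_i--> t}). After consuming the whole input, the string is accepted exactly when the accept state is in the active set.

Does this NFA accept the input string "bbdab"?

S₀ = ε-closure({0}) = {0,1,2}
'b' @ 1: {3,4}
'b' @ 2: {1,5}  ✓accept
'd' @ 3: {}  — state set empty
rest 'ab' ignored (set empty)
end set {} — state 1 not in

Answer: REJECT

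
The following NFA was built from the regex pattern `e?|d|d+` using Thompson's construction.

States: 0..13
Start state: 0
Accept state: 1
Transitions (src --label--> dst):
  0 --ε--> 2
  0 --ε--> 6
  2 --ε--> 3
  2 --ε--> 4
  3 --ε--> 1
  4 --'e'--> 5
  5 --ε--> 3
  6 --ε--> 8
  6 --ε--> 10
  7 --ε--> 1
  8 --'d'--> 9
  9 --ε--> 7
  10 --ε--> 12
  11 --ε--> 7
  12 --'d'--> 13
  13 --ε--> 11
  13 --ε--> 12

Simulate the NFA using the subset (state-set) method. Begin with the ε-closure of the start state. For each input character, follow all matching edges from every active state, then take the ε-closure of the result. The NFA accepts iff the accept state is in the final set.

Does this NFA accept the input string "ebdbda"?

S₀ = ε-closure({0}) = {0,1,2,3,4,6,8,10,12}
'e' @ 1: {1,3,5}  (accept∈set)
'b' @ 2: {}  — dead — no transitions
rest 'dbda' ignored (set empty)
after full input: {}  (accept=1 not in)

Answer: REJECT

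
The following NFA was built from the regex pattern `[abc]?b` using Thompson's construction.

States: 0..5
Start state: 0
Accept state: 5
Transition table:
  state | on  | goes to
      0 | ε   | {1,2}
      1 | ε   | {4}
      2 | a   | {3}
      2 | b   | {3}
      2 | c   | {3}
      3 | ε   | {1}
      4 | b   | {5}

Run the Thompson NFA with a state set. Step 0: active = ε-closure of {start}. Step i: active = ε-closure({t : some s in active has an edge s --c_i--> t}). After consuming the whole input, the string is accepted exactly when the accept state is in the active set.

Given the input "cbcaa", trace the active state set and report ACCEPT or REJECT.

start: ε-closure({0}) = {0,1,2,4}
'c' @ 1: {1,3,4}
'b' @ 2: {5}  ✓accept
'c' @ 3: {}  — no active states
rest 'aa' ignored (set empty)
end set {} — state 5 not in

Answer: REJECT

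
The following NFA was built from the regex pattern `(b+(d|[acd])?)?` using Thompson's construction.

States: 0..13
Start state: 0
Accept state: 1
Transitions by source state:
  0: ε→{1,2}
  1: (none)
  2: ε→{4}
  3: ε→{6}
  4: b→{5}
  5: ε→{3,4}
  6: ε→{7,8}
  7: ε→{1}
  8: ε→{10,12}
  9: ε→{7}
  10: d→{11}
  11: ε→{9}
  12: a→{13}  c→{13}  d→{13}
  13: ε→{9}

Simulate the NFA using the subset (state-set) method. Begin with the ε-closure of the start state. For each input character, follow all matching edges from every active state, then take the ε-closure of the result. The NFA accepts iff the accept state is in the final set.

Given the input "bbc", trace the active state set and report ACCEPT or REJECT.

Answer: ACCEPT

Derivation:
S₀ = ε-closure({0}) = {0,1,2,4}
'b' @ 1: {1,3,4,5,6,7,8,10,12}  ✓accept
'b' @ 2: {1,3,4,5,6,7,8,10,12}  ✓accept
'c' @ 3: {1,7,9,13}  ✓accept
after full input: {1,7,9,13}  (accept=1 in)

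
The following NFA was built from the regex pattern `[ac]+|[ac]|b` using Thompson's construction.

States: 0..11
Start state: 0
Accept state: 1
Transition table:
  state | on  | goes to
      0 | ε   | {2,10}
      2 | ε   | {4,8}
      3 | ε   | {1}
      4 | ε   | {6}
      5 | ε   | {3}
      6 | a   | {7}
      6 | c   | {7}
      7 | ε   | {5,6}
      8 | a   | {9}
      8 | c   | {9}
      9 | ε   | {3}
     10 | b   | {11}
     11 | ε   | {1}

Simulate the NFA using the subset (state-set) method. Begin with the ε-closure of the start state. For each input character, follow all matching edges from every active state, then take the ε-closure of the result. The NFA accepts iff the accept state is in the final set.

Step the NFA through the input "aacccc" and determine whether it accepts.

Answer: ACCEPT

Derivation:
initial (ε-close {0}): {0,2,4,6,8,10}
'a' @ 1: {1,3,5,6,7,9}  [accepting]
'a' @ 2: {1,3,5,6,7}  [accepting]
'c' @ 3: {1,3,5,6,7}  [accepting]
'c' @ 4: {1,3,5,6,7}  [accepting]
'c' @ 5: {1,3,5,6,7}  [accepting]
'c' @ 6: {1,3,5,6,7}  [accepting]
after full input: {1,3,5,6,7}  (accept=1 in)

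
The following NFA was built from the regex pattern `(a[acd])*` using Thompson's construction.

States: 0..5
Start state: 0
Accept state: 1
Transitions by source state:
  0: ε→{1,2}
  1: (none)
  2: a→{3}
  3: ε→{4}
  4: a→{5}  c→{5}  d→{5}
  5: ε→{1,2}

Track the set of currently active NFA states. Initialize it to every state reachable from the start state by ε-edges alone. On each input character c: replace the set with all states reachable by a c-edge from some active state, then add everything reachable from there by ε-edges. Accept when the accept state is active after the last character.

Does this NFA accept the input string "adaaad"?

Answer: ACCEPT

Derivation:
S₀ = ε-closure({0}) = {0,1,2}
'a' @ 1: {3,4}
'd' @ 2: {1,2,5}  (accept∈set)
'a' @ 3: {3,4}
'a' @ 4: {1,2,5}  (accept∈set)
'a' @ 5: {3,4}
'd' @ 6: {1,2,5}  (accept∈set)
end set {1,2,5} — state 1 in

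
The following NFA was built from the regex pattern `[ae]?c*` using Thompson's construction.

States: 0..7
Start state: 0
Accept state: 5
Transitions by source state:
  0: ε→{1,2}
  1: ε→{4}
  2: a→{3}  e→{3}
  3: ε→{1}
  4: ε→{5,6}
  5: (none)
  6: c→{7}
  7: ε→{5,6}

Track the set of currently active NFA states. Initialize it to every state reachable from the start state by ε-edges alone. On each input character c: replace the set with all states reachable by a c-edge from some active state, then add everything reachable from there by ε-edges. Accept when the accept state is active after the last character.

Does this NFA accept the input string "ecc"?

start: ε-closure({0}) = {0,1,2,4,5,6}
'e' @ 1: {1,3,4,5,6}  [accepting]
'c' @ 2: {5,6,7}  [accepting]
'c' @ 3: {5,6,7}  [accepting]
final: {5,6,7}; accept 5 in set

Answer: ACCEPT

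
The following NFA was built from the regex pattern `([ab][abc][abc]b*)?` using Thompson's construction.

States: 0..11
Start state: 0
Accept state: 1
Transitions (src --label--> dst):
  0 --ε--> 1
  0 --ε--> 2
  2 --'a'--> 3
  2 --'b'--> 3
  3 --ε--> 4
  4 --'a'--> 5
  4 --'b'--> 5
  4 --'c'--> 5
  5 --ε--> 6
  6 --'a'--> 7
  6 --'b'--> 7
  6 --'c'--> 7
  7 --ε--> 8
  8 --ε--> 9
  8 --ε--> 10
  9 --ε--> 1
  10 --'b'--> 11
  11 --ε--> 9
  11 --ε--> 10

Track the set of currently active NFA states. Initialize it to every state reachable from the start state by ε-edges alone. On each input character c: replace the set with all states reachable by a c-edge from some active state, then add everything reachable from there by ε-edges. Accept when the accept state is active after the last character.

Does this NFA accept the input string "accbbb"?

Answer: ACCEPT

Derivation:
initial (ε-close {0}): {0,1,2}
'a' @ 1: {3,4}
'c' @ 2: {5,6}
'c' @ 3: {1,7,8,9,10}  [accepting]
'b' @ 4: {1,9,10,11}  [accepting]
'b' @ 5: {1,9,10,11}  [accepting]
'b' @ 6: {1,9,10,11}  [accepting]
final: {1,9,10,11}; accept 1 in set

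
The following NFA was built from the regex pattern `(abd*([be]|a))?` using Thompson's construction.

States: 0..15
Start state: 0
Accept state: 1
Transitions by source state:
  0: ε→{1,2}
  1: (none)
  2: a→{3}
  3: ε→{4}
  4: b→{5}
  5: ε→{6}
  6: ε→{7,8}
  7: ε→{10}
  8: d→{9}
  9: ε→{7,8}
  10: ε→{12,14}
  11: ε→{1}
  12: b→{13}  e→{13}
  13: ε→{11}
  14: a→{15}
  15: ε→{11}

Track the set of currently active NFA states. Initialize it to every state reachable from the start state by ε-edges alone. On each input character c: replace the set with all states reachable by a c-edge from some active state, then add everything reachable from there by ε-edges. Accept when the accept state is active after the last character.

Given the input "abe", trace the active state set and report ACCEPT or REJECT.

Answer: ACCEPT

Derivation:
S₀ = ε-closure({0}) = {0,1,2}
'a' @ 1: {3,4}
'b' @ 2: {5,6,7,8,10,12,14}
'e' @ 3: {1,11,13}  (accept∈set)
after full input: {1,11,13}  (accept=1 in)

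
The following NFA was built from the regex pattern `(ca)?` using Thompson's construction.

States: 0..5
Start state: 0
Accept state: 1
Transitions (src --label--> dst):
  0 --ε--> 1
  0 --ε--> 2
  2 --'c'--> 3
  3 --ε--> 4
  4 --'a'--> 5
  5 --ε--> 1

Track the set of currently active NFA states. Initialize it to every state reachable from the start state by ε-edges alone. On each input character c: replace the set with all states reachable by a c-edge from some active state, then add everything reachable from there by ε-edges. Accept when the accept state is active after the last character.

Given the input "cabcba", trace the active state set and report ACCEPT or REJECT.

initial (ε-close {0}): {0,1,2}
'c' @ 1: {3,4}
'a' @ 2: {1,5}  [accepting]
'b' @ 3: {}  — no active states
rest 'cba' ignored (set empty)
after full input: {}  (accept=1 not in)

Answer: REJECT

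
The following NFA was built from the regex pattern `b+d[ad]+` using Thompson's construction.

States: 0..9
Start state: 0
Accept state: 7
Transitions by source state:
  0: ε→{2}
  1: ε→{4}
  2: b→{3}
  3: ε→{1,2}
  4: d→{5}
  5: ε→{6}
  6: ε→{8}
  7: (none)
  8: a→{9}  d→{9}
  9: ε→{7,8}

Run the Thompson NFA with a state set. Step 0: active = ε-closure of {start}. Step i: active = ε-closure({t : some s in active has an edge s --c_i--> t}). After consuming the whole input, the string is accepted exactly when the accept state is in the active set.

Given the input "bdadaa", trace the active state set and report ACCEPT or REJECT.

S₀ = ε-closure({0}) = {0,2}
'b' @ 1: {1,2,3,4}
'd' @ 2: {5,6,8}
'a' @ 3: {7,8,9}  (accept∈set)
'd' @ 4: {7,8,9}  (accept∈set)
'a' @ 5: {7,8,9}  (accept∈set)
'a' @ 6: {7,8,9}  (accept∈set)
end set {7,8,9} — state 7 in

Answer: ACCEPT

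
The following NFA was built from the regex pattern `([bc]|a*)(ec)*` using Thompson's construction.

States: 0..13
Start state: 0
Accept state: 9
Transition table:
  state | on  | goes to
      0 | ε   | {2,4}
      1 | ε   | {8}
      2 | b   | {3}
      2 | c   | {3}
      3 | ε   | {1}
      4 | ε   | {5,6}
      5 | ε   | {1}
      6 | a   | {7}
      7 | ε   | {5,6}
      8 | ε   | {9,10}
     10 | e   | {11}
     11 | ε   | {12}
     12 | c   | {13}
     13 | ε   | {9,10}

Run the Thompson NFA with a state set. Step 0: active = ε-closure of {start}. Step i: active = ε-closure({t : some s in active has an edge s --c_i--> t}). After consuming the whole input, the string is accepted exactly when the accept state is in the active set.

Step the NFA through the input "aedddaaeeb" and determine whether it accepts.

Answer: REJECT

Derivation:
initial (ε-close {0}): {0,1,2,4,5,6,8,9,10}
'a' @ 1: {1,5,6,7,8,9,10}  (accept∈set)
'e' @ 2: {11,12}
'd' @ 3: {}  — dead — no transitions
rest 'ddaaeeb' ignored (set empty)
final: {}; accept 9 not in set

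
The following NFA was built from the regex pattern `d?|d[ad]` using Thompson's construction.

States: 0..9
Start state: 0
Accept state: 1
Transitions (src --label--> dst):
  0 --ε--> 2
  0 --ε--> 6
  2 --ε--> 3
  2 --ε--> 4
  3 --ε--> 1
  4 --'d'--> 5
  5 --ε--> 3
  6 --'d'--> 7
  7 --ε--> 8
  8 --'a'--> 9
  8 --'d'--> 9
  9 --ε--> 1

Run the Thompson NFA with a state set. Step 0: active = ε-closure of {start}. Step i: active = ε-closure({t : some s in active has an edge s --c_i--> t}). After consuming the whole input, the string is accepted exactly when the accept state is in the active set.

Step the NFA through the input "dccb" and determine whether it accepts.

Answer: REJECT

Trace:
start: ε-closure({0}) = {0,1,2,3,4,6}
'd' @ 1: {1,3,5,7,8}  (accept∈set)
'c' @ 2: {}  — state set empty
rest 'cb' ignored (set empty)
final: {}; accept 1 not in set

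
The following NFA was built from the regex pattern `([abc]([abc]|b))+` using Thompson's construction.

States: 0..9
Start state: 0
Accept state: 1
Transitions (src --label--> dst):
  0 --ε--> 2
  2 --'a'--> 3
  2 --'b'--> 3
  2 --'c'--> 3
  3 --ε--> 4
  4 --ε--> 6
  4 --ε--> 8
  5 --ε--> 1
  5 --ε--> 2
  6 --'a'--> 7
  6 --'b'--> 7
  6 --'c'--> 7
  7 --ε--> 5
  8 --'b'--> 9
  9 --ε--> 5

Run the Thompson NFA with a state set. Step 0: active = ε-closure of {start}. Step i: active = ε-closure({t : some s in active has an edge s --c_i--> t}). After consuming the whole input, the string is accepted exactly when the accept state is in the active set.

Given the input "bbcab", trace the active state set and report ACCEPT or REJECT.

S₀ = ε-closure({0}) = {0,2}
'b' @ 1: {3,4,6,8}
'b' @ 2: {1,2,5,7,9}  ✓accept
'c' @ 3: {3,4,6,8}
'a' @ 4: {1,2,5,7}  ✓accept
'b' @ 5: {3,4,6,8}
after full input: {3,4,6,8}  (accept=1 not in)

Answer: REJECT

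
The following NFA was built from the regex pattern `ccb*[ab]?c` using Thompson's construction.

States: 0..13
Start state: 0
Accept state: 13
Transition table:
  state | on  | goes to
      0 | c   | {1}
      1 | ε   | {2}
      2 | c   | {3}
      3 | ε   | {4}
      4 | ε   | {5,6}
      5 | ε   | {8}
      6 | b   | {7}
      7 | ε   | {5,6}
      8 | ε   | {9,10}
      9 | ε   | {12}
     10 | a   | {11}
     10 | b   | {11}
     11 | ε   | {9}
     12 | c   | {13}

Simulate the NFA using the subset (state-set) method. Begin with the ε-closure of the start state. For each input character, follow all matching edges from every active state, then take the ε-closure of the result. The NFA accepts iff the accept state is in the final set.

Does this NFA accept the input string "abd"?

start: ε-closure({0}) = {0}
'a' @ 1: {}  — state set empty
rest 'bd' ignored (set empty)
end set {} — state 13 not in

Answer: REJECT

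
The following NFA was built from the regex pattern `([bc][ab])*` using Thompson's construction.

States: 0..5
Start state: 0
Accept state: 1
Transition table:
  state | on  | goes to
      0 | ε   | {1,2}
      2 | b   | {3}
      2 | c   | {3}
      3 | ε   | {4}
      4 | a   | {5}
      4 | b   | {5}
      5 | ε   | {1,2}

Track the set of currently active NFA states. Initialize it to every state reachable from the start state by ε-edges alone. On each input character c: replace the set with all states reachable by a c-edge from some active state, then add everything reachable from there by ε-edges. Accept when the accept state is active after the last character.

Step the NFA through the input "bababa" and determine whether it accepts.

start: ε-closure({0}) = {0,1,2}
'b' @ 1: {3,4}
'a' @ 2: {1,2,5}  ✓accept
'b' @ 3: {3,4}
'a' @ 4: {1,2,5}  ✓accept
'b' @ 5: {3,4}
'a' @ 6: {1,2,5}  ✓accept
final: {1,2,5}; accept 1 in set

Answer: ACCEPT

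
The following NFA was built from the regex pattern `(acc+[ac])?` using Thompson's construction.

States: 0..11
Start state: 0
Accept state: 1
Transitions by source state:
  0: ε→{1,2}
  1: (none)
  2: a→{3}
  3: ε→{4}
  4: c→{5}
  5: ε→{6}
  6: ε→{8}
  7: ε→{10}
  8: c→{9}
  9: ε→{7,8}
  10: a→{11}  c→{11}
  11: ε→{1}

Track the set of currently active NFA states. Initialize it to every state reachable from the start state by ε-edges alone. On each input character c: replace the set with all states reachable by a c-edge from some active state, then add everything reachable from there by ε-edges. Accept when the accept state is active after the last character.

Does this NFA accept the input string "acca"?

initial (ε-close {0}): {0,1,2}
'a' @ 1: {3,4}
'c' @ 2: {5,6,8}
'c' @ 3: {7,8,9,10}
'a' @ 4: {1,11}  (accept∈set)
after full input: {1,11}  (accept=1 in)

Answer: ACCEPT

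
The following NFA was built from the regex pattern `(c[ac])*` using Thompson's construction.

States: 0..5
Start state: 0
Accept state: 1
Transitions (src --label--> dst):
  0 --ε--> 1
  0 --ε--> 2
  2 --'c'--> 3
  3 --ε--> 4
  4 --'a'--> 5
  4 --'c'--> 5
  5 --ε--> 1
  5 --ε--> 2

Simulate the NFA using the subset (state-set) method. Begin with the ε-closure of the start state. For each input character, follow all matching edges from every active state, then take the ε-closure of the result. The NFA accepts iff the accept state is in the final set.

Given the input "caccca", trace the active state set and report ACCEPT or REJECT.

Answer: ACCEPT

Derivation:
start: ε-closure({0}) = {0,1,2}
'c' @ 1: {3,4}
'a' @ 2: {1,2,5}  [accepting]
'c' @ 3: {3,4}
'c' @ 4: {1,2,5}  [accepting]
'c' @ 5: {3,4}
'a' @ 6: {1,2,5}  [accepting]
after full input: {1,2,5}  (accept=1 in)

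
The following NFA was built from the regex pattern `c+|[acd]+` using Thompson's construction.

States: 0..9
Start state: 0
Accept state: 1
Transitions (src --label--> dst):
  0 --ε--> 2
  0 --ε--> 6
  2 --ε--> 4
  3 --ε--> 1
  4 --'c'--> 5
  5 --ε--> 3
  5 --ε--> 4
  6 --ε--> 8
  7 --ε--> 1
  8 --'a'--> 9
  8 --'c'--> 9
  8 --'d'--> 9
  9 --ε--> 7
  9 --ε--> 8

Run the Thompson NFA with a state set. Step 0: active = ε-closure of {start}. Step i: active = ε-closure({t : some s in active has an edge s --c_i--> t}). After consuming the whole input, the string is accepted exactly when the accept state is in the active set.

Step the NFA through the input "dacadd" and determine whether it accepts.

start: ε-closure({0}) = {0,2,4,6,8}
'd' @ 1: {1,7,8,9}  [accepting]
'a' @ 2: {1,7,8,9}  [accepting]
'c' @ 3: {1,7,8,9}  [accepting]
'a' @ 4: {1,7,8,9}  [accepting]
'd' @ 5: {1,7,8,9}  [accepting]
'd' @ 6: {1,7,8,9}  [accepting]
final: {1,7,8,9}; accept 1 in set

Answer: ACCEPT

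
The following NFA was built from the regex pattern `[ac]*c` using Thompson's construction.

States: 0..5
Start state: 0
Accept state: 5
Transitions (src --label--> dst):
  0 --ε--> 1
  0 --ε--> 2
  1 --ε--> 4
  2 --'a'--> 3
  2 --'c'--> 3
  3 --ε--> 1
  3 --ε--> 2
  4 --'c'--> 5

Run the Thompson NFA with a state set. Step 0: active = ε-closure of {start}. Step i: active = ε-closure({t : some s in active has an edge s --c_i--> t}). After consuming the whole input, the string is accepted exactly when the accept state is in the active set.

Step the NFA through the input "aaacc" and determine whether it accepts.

S₀ = ε-closure({0}) = {0,1,2,4}
'a' @ 1: {1,2,3,4}
'a' @ 2: {1,2,3,4}
'a' @ 3: {1,2,3,4}
'c' @ 4: {1,2,3,4,5}  (accept∈set)
'c' @ 5: {1,2,3,4,5}  (accept∈set)
end set {1,2,3,4,5} — state 5 in

Answer: ACCEPT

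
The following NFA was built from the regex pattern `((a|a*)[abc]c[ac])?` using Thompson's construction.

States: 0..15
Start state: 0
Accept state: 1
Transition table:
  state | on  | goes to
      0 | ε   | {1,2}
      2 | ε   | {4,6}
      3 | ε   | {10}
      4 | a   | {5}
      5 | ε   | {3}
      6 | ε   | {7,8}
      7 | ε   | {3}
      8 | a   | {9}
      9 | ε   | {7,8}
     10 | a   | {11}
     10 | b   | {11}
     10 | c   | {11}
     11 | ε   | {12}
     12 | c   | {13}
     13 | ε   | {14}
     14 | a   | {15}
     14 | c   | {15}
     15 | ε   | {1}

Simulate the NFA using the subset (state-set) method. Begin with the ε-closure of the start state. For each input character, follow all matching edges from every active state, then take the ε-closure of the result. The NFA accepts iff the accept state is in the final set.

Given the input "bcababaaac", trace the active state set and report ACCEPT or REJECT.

Answer: REJECT

Derivation:
initial (ε-close {0}): {0,1,2,3,4,6,7,8,10}
'b' @ 1: {11,12}
'c' @ 2: {13,14}
'a' @ 3: {1,15}  [accepting]
'b' @ 4: {}  — no active states
rest 'abaaac' ignored (set empty)
after full input: {}  (accept=1 not in)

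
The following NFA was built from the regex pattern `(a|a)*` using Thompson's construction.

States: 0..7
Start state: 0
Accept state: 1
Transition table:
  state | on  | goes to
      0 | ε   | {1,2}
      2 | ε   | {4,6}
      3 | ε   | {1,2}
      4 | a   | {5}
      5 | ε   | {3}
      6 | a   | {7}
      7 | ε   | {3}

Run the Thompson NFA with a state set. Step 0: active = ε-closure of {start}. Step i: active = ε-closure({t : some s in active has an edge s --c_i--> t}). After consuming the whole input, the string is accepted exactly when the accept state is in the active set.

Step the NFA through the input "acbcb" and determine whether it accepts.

initial (ε-close {0}): {0,1,2,4,6}
'a' @ 1: {1,2,3,4,5,6,7}  ✓accept
'c' @ 2: {}  — no active states
rest 'bcb' ignored (set empty)
after full input: {}  (accept=1 not in)

Answer: REJECT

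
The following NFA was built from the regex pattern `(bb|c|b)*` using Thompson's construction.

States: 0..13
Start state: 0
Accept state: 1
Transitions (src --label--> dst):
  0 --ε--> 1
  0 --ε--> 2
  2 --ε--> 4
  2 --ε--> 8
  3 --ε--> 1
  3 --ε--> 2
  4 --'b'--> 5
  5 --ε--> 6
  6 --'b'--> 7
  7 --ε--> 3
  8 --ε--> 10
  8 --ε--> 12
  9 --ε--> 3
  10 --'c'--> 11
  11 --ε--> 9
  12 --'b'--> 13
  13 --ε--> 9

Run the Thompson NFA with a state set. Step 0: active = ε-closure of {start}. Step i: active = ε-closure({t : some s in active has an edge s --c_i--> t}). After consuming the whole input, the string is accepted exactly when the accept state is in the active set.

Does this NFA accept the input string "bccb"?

initial (ε-close {0}): {0,1,2,4,8,10,12}
'b' @ 1: {1,2,3,4,5,6,8,9,10,12,13}  ✓accept
'c' @ 2: {1,2,3,4,8,9,10,11,12}  ✓accept
'c' @ 3: {1,2,3,4,8,9,10,11,12}  ✓accept
'b' @ 4: {1,2,3,4,5,6,8,9,10,12,13}  ✓accept
final: {1,2,3,4,5,6,8,9,10,12,13}; accept 1 in set

Answer: ACCEPT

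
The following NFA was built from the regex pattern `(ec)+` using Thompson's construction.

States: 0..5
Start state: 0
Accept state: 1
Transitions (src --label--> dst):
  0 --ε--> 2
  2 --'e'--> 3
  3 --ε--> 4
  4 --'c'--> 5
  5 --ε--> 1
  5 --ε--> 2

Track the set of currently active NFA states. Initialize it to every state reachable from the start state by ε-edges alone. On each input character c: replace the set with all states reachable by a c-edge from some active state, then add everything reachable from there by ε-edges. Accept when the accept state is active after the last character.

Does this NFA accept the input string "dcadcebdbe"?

initial (ε-close {0}): {0,2}
'd' @ 1: {}  — state set empty
rest 'cadcebdbe' ignored (set empty)
after full input: {}  (accept=1 not in)

Answer: REJECT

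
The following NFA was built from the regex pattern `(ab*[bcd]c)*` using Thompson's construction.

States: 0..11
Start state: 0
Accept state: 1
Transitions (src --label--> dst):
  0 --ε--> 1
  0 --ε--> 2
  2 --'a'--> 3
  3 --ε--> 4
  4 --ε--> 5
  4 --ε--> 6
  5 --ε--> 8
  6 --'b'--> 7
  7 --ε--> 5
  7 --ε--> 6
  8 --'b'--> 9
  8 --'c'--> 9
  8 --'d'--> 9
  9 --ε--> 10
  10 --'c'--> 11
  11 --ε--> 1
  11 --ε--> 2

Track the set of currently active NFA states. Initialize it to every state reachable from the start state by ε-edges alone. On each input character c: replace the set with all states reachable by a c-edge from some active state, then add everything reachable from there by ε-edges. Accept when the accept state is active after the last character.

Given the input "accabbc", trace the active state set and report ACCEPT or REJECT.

Answer: ACCEPT

Derivation:
initial (ε-close {0}): {0,1,2}
'a' @ 1: {3,4,5,6,8}
'c' @ 2: {9,10}
'c' @ 3: {1,2,11}  (accept∈set)
'a' @ 4: {3,4,5,6,8}
'b' @ 5: {5,6,7,8,9,10}
'b' @ 6: {5,6,7,8,9,10}
'c' @ 7: {1,2,9,10,11}  (accept∈set)
final: {1,2,9,10,11}; accept 1 in set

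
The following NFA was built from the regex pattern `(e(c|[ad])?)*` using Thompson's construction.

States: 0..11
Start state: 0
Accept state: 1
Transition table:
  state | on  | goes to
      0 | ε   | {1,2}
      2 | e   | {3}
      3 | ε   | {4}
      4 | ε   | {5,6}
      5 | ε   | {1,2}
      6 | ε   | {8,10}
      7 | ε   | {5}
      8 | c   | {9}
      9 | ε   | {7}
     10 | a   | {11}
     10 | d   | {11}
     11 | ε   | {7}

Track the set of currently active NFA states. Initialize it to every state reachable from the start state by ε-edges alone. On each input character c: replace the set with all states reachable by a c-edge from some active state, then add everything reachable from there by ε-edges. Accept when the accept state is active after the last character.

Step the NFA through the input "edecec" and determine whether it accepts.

initial (ε-close {0}): {0,1,2}
'e' @ 1: {1,2,3,4,5,6,8,10}  (accept∈set)
'd' @ 2: {1,2,5,7,11}  (accept∈set)
'e' @ 3: {1,2,3,4,5,6,8,10}  (accept∈set)
'c' @ 4: {1,2,5,7,9}  (accept∈set)
'e' @ 5: {1,2,3,4,5,6,8,10}  (accept∈set)
'c' @ 6: {1,2,5,7,9}  (accept∈set)
after full input: {1,2,5,7,9}  (accept=1 in)

Answer: ACCEPT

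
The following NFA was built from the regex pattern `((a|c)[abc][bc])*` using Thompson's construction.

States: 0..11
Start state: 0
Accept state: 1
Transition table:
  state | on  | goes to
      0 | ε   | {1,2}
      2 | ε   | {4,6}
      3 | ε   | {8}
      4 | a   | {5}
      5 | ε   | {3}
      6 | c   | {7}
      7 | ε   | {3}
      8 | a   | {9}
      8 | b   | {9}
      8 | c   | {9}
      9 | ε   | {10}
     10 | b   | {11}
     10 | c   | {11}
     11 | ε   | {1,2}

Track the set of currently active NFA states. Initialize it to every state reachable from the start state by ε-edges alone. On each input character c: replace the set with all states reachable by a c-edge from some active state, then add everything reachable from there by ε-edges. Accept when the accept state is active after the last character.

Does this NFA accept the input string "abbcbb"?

start: ε-closure({0}) = {0,1,2,4,6}
'a' @ 1: {3,5,8}
'b' @ 2: {9,10}
'b' @ 3: {1,2,4,6,11}  [accepting]
'c' @ 4: {3,7,8}
'b' @ 5: {9,10}
'b' @ 6: {1,2,4,6,11}  [accepting]
final: {1,2,4,6,11}; accept 1 in set

Answer: ACCEPT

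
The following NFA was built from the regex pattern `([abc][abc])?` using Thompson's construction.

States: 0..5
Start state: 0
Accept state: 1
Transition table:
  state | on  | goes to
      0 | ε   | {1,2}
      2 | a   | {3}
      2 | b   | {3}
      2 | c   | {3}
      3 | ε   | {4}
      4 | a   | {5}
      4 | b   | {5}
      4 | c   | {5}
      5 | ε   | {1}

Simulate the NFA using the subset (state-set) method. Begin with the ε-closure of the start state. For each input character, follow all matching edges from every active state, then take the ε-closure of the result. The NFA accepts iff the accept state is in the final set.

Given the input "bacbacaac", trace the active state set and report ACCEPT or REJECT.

Answer: REJECT

Trace:
S₀ = ε-closure({0}) = {0,1,2}
'b' @ 1: {3,4}
'a' @ 2: {1,5}  (accept∈set)
'c' @ 3: {}  — dead — no transitions
rest 'bacaac' ignored (set empty)
after full input: {}  (accept=1 not in)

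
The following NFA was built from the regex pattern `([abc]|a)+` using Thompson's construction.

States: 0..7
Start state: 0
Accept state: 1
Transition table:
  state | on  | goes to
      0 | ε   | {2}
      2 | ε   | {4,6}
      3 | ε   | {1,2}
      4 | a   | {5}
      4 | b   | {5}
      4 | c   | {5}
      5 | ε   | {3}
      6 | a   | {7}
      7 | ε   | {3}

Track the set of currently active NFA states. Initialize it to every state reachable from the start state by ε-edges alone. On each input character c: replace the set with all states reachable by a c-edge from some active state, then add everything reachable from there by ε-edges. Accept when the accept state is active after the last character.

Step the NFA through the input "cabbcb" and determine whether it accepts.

Answer: ACCEPT

Derivation:
initial (ε-close {0}): {0,2,4,6}
'c' @ 1: {1,2,3,4,5,6}  ✓accept
'a' @ 2: {1,2,3,4,5,6,7}  ✓accept
'b' @ 3: {1,2,3,4,5,6}  ✓accept
'b' @ 4: {1,2,3,4,5,6}  ✓accept
'c' @ 5: {1,2,3,4,5,6}  ✓accept
'b' @ 6: {1,2,3,4,5,6}  ✓accept
final: {1,2,3,4,5,6}; accept 1 in set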